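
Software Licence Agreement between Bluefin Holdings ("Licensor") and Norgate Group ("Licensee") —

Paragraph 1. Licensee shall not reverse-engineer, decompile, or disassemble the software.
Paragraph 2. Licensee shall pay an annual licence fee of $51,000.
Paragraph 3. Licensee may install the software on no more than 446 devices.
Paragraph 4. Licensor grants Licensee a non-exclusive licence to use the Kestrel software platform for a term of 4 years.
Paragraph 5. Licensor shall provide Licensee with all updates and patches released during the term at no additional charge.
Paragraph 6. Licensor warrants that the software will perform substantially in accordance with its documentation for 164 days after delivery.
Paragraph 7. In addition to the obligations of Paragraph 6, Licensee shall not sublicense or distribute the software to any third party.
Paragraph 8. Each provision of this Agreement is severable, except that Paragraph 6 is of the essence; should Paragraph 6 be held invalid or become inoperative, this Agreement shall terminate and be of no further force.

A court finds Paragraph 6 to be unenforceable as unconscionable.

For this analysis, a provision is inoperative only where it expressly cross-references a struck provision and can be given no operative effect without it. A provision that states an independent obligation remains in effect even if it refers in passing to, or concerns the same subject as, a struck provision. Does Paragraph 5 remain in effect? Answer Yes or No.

No

Paragraph 6 is struck. Nothing else in the Agreement is defined by reference to Paragraph 6. Paragraph 8 makes Paragraph 6 an essential term, and Paragraph 6 is the provision held invalid; under Paragraph 8, the entire Agreement is therefore void. No provision of the Agreement survives. Paragraph 5 is among the inoperative provisions, so the answer is no.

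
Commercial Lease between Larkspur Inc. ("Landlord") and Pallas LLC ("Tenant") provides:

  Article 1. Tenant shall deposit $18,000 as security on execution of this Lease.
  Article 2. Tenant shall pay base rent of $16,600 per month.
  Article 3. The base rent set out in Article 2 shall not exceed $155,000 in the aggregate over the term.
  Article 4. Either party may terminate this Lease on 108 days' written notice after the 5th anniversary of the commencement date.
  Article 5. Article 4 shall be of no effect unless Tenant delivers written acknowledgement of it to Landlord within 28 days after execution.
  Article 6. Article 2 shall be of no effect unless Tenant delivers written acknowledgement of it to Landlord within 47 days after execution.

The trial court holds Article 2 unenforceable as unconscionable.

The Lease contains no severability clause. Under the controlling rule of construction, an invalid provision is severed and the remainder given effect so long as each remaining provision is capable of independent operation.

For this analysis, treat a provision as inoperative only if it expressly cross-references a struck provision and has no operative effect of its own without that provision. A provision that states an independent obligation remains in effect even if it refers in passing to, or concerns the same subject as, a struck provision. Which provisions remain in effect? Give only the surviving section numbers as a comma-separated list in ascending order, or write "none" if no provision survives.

Article 2 is struck. Article 3 operates only by reference to Article 2, so it falls with Article 2. Article 6 has no operative effect of its own apart from Article 2 and is therefore inoperative. Under the stated default rule, only provisions that cannot operate independently fall away; the rest are enforced. The provisions still in force are Article 1, Article 4, and Article 5.

1, 4, 5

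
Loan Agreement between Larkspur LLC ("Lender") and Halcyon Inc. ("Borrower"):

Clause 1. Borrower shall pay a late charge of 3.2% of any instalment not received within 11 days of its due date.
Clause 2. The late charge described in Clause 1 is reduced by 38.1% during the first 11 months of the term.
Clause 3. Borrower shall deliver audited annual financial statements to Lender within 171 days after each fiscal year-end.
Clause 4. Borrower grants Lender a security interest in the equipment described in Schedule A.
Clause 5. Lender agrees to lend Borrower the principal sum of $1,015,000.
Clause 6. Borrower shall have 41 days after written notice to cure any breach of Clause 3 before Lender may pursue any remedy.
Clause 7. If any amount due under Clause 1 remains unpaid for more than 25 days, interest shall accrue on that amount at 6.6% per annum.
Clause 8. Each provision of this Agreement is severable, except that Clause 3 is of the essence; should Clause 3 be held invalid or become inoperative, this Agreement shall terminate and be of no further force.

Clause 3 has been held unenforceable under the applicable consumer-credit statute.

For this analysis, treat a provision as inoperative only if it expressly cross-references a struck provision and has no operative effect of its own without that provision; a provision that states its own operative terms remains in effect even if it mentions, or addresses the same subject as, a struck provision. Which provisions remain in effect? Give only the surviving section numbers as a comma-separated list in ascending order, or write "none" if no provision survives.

Clause 3 is struck. Clause 6 has no operative effect of its own apart from Clause 3 and is therefore inoperative. Clause 8 makes Clause 3 an essential term, and Clause 3 is the provision held invalid; under Clause 8, the entire Agreement is therefore void. No provision of the Agreement survives.

none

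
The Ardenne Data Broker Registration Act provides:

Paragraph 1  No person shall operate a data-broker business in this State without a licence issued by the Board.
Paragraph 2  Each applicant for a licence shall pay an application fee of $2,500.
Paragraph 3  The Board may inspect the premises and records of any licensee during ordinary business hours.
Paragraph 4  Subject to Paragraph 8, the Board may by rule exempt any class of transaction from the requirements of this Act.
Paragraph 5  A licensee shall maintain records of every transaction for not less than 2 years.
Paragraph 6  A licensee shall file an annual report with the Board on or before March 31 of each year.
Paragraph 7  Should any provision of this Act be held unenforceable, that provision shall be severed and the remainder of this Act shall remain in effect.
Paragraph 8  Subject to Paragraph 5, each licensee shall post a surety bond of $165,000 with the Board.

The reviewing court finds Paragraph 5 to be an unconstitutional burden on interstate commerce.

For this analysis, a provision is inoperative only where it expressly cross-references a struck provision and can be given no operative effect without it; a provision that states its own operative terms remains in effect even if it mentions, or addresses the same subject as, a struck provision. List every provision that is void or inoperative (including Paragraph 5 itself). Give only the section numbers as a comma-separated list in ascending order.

5

Paragraph 5 is struck. Although Paragraph 8 refers to Paragraph 5, its operative terms do not depend on Paragraph 5, so it remains in effect. Nothing else in the Act is defined by reference to Paragraph 5. Under the severability clause in Paragraph 7, the remaining provisions continue in force. The provisions still in force are Paragraph 1, Paragraph 2, Paragraph 3, Paragraph 4, Paragraph 6, Paragraph 7, and Paragraph 8.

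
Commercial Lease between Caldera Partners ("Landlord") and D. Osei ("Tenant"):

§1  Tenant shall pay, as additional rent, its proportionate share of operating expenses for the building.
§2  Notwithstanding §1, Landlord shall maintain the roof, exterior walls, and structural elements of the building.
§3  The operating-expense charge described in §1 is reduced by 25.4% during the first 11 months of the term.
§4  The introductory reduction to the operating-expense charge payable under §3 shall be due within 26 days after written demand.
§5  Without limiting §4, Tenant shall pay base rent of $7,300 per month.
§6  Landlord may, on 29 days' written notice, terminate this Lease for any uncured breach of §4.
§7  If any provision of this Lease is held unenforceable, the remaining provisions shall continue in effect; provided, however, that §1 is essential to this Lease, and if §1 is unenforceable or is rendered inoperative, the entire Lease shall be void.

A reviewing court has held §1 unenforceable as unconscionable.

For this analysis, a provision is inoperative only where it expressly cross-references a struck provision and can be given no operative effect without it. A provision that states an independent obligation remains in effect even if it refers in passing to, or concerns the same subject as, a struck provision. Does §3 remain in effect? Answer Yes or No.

No

§1 is struck. §3 does nothing except set the introductory reduction to the operating-expense charge by reference to §1; with §1 gone it has no independent effect and is inoperative. §4 operates only by reference to §3, so it falls with §3. §6 has no operative effect of its own apart from §4 and is therefore inoperative. §7 makes §1 an essential term, and §1 is the provision held invalid; under §7, the entire Lease is therefore void. No provision of the Lease survives. §3 is among the inoperative provisions, so the answer is no.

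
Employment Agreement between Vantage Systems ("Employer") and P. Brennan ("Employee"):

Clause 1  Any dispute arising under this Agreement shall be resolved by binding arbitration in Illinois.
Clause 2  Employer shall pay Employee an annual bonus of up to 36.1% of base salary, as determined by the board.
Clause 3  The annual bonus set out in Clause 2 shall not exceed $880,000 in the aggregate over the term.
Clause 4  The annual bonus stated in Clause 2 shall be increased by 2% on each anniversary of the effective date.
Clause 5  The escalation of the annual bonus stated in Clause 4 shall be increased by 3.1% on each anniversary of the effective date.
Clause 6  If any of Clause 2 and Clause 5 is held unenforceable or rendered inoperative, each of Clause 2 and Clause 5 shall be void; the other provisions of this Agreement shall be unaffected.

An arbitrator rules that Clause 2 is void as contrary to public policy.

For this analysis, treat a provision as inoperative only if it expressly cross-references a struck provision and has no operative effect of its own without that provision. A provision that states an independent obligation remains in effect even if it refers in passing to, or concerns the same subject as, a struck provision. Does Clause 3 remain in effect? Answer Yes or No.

No

Clause 2 is struck. Clause 3 has no operative effect of its own apart from Clause 2 and is therefore inoperative. Clause 4 has no operative effect of its own apart from Clause 2 and is therefore inoperative. Clause 5 operates only by reference to Clause 4, so it falls with Clause 4. Clause 6 declares Clause 2 and Clause 5 mutually dependent; since one of them has fallen, all of them are of no effect. The remainder continues in force under Clause 6. Clause 1 and Clause 6 remain in effect. Clause 3 is among the inoperative provisions, so the answer is no.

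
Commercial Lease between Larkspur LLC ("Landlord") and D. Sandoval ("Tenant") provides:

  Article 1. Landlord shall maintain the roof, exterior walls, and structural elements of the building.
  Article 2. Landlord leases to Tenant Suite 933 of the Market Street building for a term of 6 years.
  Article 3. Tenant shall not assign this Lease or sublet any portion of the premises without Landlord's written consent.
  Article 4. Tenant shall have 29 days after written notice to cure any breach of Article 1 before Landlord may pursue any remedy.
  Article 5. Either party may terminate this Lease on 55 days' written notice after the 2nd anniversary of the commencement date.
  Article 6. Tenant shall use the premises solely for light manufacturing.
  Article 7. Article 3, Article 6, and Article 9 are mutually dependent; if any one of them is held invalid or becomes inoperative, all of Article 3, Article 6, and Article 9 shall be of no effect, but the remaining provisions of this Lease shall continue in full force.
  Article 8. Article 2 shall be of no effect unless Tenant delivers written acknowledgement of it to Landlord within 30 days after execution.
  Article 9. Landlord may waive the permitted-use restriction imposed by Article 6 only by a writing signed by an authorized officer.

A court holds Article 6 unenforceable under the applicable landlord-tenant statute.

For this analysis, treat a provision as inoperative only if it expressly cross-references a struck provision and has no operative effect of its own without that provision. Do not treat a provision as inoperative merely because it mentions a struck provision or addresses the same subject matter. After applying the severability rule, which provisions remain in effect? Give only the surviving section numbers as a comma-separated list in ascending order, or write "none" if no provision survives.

1, 2, 4, 5, 7, 8

Article 6 is struck. Article 9 has no operative effect of its own apart from Article 6 and is therefore inoperative. Article 7 declares Article 3, Article 6, and Article 9 mutually dependent; since one of them has fallen, all of them are of no effect. That brings down Article 3 as well. The remainder continues in force under Article 7. That leaves Article 1, Article 2, Article 4, Article 5, Article 7, and Article 8 in effect.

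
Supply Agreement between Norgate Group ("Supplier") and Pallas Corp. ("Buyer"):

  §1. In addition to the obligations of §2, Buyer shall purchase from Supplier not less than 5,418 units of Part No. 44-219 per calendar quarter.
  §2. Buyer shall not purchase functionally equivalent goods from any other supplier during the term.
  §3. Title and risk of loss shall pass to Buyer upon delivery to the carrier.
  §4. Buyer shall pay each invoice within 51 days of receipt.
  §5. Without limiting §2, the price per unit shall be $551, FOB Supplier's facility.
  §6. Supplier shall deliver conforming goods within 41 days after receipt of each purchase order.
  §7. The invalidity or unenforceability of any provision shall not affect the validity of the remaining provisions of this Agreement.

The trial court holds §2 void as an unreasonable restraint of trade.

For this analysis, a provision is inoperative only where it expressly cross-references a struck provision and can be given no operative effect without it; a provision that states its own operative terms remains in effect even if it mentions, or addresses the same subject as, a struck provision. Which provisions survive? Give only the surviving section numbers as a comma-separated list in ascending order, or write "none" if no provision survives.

§2 is struck. §5 mentions §2 but its own obligation stands independently of §2, so §5 is not affected. §1 mentions §2 but its own obligation stands independently of §2, so §1 is not affected. No other provision's operative terms depend on §2. Under the severability clause in §7, the remaining provisions continue in force. That leaves §1, §3, §4, §5, §6, and §7 in effect.

1, 3, 4, 5, 6, 7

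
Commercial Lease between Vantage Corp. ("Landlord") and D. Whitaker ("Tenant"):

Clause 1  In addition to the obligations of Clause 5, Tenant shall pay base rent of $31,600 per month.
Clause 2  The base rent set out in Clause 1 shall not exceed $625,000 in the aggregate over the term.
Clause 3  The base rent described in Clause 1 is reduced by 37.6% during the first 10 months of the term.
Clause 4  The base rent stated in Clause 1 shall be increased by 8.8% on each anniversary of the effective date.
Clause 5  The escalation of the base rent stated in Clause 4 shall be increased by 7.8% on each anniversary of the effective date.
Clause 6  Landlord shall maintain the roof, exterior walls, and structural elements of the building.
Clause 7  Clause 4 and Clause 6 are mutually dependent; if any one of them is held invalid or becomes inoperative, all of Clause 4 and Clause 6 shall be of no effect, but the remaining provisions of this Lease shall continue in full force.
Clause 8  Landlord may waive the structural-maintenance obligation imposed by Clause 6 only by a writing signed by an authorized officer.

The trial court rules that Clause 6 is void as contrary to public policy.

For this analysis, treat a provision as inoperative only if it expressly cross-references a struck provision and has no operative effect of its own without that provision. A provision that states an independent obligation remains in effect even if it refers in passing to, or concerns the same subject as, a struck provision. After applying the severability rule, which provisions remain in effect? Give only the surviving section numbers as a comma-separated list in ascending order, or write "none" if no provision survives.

1, 2, 3, 7

Clause 6 is struck. The only function of Clause 8 is the waiver condition for Clause 6, so it cannot stand once Clause 6 is removed. Clause 1 mentions Clause 5 but its own obligation stands independently of Clause 5, so Clause 1 is not affected. Clause 7 declares Clause 4 and Clause 6 mutually dependent; since one of them has fallen, all of them are of no effect. That brings down Clause 4 as well. Clause 5 in turn depends solely on a provision now struck and likewise falls. The remainder continues in force under Clause 7. The provisions still in force are Clause 1, Clause 2, Clause 3, and Clause 7.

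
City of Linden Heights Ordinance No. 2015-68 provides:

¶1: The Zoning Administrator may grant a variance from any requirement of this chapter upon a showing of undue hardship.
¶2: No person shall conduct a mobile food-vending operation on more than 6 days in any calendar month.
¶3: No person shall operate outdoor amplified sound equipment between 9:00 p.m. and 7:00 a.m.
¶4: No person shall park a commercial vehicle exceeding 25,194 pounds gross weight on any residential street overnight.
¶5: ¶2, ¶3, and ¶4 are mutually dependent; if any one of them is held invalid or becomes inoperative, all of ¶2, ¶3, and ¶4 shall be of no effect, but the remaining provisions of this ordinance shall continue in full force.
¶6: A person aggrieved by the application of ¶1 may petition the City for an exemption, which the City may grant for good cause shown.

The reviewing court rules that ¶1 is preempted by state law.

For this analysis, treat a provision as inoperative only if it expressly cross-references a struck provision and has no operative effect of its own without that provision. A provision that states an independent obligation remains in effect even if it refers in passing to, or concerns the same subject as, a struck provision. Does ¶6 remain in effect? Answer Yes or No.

¶1 is struck. ¶6 has no operative effect of its own apart from ¶1 and is therefore inoperative. ¶5 ties ¶2, ¶3, and ¶4 together, but none of those is affected here; the remaining provisions continue in force under ¶5. The provisions still in force are ¶2, ¶3, ¶4, and ¶5. ¶6 is among the inoperative provisions, so the answer is no.

No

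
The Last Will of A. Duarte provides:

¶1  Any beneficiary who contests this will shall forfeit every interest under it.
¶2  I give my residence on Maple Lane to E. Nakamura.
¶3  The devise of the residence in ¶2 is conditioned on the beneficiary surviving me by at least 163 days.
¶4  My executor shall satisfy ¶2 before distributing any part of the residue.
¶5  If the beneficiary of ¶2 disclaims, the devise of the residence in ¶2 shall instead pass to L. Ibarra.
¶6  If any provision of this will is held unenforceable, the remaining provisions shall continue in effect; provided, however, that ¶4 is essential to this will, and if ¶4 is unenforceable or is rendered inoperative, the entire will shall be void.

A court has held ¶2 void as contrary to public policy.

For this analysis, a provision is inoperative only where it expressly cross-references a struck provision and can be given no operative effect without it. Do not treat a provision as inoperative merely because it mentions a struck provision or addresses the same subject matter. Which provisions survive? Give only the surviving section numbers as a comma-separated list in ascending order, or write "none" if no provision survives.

¶2 is struck. The only function of ¶3 is the survivorship condition on ¶2, so it cannot stand once ¶2 is removed. ¶4 merely fixes the priority direction for ¶2; with ¶2 gone it has nothing to operate on and falls away. The only function of ¶5 is the alternative disposition for ¶2, so it cannot stand once ¶2 is removed. ¶6 makes ¶4 an essential term, and ¶4 has been rendered inoperative by the cascade; under ¶6, the entire will is therefore void. No provision of the will survives.

none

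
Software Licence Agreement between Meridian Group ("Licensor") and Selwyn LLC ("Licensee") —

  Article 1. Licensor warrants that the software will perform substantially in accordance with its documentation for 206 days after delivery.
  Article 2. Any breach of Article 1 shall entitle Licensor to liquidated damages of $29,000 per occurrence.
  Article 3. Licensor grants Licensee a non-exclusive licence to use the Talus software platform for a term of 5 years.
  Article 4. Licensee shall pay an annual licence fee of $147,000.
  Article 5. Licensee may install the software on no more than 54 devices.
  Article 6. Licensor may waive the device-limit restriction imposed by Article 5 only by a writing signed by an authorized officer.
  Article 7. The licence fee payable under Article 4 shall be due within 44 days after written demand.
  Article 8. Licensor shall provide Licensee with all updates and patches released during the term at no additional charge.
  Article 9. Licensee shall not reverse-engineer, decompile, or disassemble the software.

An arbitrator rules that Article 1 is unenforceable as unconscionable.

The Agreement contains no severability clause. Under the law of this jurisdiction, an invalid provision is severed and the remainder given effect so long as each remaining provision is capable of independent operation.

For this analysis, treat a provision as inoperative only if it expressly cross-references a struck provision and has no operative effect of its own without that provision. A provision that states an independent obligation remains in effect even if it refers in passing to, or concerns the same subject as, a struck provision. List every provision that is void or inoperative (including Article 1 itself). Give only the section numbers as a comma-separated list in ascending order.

Article 1 is struck. Article 2 does nothing except set the liquidated-damages amount by reference to Article 1; with Article 1 gone it has no independent effect and is inoperative. With no severability clause, the stated default rule severs what cannot stand and enforces each remaining provision that can operate on its own. The provisions still in force are Article 3, Article 4, Article 5, Article 6, Article 7, Article 8, and Article 9.

1, 2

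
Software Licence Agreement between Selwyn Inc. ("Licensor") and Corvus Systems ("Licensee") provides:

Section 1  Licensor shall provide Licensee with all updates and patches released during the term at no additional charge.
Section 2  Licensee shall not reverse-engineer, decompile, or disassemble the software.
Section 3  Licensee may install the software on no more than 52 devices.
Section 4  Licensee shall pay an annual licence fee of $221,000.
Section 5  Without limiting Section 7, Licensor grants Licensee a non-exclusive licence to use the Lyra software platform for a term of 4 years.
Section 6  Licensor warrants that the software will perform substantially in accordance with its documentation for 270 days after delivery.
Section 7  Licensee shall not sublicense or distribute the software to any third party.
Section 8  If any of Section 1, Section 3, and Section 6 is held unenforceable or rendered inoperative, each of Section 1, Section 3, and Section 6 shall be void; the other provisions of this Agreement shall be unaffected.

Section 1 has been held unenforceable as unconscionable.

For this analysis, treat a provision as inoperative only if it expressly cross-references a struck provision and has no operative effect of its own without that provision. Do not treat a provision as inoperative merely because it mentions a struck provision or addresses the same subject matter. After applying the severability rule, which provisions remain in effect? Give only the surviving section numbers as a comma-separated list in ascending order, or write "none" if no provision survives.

Section 1 is struck. Nothing else in the Agreement is defined by reference to Section 1. Section 8 declares Section 1, Section 3, and Section 6 mutually dependent; since one of them has fallen, all of them are of no effect. That brings down Section 3 and Section 6 as well. The remainder continues in force under Section 8. That leaves Section 2, Section 4, Section 5, Section 7, and Section 8 in effect.

2, 4, 5, 7, 8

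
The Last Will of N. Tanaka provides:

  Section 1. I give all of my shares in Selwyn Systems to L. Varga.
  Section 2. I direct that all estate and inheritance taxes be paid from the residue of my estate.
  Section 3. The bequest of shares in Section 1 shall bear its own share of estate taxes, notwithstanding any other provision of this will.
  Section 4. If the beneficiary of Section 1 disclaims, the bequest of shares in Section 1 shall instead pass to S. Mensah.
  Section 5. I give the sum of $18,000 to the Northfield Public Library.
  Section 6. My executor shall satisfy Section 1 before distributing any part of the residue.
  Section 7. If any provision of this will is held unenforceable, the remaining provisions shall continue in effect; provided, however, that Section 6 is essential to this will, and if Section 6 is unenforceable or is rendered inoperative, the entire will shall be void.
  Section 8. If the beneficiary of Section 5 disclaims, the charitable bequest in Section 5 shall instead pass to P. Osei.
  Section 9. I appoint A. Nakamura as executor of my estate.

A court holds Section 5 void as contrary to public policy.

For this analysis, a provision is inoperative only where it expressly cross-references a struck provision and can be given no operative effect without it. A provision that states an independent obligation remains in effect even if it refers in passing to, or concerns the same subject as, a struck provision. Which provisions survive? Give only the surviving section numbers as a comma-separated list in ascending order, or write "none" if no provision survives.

1, 2, 3, 4, 6, 7, 9

Section 5 is struck. The only function of Section 8 is the alternative disposition for Section 5, so it cannot stand once Section 5 is removed. Section 7 makes Section 6 an essential term, but Section 6 is unaffected, so the severability proviso in Section 7 preserves the remaining provisions. The provisions still in force are Section 1, Section 2, Section 3, Section 4, Section 6, Section 7, and Section 9.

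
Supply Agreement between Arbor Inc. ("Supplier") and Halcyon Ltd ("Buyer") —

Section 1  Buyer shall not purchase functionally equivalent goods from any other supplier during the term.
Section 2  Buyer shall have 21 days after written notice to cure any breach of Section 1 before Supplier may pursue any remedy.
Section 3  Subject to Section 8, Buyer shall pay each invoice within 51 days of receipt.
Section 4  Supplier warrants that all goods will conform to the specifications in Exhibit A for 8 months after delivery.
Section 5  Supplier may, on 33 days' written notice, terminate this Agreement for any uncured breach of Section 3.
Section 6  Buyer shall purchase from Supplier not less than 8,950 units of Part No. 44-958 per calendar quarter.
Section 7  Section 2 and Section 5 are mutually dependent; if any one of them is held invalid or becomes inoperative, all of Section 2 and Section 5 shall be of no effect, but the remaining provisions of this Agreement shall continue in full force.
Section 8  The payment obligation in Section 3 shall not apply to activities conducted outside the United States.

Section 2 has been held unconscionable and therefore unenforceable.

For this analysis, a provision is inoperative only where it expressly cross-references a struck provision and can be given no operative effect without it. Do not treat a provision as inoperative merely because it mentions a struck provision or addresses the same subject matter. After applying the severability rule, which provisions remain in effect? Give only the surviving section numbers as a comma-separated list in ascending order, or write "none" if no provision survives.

1, 3, 4, 6, 7, 8

Section 2 is struck. Nothing else in the Agreement is defined by reference to Section 2. Section 7 declares Section 2 and Section 5 mutually dependent; since one of them has fallen, all of them are of no effect. That brings down Section 5 as well. The remainder continues in force under Section 7. That leaves Section 1, Section 3, Section 4, Section 6, Section 7, and Section 8 in effect.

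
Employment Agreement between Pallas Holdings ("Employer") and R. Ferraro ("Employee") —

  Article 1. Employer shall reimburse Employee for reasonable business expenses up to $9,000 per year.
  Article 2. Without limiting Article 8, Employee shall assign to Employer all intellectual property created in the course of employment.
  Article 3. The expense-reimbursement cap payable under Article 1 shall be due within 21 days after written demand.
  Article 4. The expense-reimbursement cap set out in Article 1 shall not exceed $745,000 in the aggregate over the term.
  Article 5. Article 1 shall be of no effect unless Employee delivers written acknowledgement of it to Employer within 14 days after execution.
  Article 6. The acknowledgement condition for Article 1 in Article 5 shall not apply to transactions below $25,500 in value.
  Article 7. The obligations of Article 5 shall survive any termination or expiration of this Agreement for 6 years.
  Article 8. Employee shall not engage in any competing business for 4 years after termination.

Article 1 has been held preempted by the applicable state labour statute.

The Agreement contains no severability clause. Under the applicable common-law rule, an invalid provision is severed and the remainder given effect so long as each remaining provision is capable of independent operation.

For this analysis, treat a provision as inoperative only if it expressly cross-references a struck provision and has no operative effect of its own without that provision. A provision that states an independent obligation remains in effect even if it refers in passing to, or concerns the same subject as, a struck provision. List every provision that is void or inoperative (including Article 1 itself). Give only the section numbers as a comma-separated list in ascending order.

1, 3, 4, 5, 6, 7

Article 1 is struck. Article 3 does nothing except set the payment deadline for the expense-reimbursement cap by reference to Article 1; with Article 1 gone it has no independent effect and is inoperative. Article 4 has no operative effect of its own apart from Article 1 and is therefore inoperative. The only function of Article 5 is the acknowledgement condition for Article 1, so it cannot stand once Article 1 is removed. The whole of Article 6 is the carve-out from the acknowledgement condition for Article 1, defined by reference to Article 5, so Article 6 cannot stand once Article 5 is removed. The only function of Article 7 is the survival period for Article 5, so it cannot stand once Article 5 is removed. With no severability clause, the stated default rule severs what cannot stand and enforces each remaining provision that can operate on its own. That leaves Article 2 and Article 8 in effect.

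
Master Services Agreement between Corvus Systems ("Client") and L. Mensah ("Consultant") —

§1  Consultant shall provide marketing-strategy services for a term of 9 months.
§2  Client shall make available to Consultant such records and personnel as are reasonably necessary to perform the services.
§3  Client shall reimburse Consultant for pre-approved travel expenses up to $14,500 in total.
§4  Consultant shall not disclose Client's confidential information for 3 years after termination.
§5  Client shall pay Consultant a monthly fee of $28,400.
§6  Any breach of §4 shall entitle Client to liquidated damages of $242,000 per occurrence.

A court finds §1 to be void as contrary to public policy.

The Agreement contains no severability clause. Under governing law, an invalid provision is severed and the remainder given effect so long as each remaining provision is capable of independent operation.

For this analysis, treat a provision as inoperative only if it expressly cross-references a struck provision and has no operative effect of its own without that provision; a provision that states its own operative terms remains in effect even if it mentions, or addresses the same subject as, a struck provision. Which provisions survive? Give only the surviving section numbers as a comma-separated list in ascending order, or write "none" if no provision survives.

§1 is struck. Nothing else in the Agreement is defined by reference to §1. With no severability clause, the stated default rule severs what cannot stand and enforces each remaining provision that can operate on its own. That leaves §2, §3, §4, §5, and §6 in effect.

2, 3, 4, 5, 6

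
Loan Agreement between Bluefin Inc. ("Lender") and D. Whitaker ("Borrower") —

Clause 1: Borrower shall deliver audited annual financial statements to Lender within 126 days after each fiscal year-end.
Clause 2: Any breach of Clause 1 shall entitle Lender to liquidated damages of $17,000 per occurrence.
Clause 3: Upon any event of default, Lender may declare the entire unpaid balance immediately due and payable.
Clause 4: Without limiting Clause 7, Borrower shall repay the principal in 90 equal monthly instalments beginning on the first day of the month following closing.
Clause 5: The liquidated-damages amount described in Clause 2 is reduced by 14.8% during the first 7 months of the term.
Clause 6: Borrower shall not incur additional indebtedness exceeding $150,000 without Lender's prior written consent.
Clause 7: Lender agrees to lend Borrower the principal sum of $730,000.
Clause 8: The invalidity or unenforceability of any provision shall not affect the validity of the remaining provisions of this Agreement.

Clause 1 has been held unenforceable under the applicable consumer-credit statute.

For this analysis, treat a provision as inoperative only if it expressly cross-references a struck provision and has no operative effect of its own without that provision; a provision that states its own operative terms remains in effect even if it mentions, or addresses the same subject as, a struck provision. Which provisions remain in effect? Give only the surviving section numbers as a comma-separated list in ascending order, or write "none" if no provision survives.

Clause 1 is struck. Clause 2 does nothing except set the liquidated-damages amount by reference to Clause 1; with Clause 1 gone it has no independent effect and is inoperative. The whole of Clause 5 is the introductory reduction to the liquidated-damages amount, defined by reference to Clause 2, so Clause 5 cannot stand once Clause 2 is removed. Under the severability clause in Clause 8, the remaining provisions continue in force. That leaves Clause 3, Clause 4, Clause 6, Clause 7, and Clause 8 in effect.

3, 4, 6, 7, 8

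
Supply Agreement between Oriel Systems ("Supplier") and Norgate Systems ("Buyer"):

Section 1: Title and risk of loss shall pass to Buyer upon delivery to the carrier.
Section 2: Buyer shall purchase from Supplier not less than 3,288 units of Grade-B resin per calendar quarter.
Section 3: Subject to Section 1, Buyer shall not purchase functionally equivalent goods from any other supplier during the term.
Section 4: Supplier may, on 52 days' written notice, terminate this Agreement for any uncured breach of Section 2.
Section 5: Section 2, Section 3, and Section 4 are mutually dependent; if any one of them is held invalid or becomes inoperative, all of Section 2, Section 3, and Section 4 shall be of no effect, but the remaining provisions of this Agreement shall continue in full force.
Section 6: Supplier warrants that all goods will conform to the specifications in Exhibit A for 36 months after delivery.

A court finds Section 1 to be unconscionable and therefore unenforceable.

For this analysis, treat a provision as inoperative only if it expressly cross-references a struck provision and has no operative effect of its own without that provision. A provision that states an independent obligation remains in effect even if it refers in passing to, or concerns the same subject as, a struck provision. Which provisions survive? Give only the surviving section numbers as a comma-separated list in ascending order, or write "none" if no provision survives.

2, 3, 4, 5, 6

Section 1 is struck. Section 3 mentions Section 1 but its own obligation stands independently of Section 1, so Section 3 is not affected. Nothing else in the Agreement is defined by reference to Section 1. Section 5 ties Section 2, Section 3, and Section 4 together, but none of those is affected here; the remaining provisions continue in force under Section 5. The provisions still in force are Section 2, Section 3, Section 4, Section 5, and Section 6.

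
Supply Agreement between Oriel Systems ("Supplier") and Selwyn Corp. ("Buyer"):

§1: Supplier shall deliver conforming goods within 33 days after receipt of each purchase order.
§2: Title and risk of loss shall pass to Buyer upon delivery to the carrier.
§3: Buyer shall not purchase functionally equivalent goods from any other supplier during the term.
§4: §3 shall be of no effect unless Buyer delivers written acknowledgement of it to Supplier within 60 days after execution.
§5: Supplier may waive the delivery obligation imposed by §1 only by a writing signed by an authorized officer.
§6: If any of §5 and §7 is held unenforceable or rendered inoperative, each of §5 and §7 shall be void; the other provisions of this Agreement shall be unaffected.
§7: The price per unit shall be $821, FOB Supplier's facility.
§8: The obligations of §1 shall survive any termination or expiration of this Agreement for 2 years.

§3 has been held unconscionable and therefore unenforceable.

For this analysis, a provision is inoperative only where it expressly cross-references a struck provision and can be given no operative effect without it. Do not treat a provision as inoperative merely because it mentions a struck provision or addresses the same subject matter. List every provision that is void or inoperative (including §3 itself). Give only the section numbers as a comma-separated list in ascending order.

3, 4

§3 is struck. §4 has no operative effect of its own apart from §3 and is therefore inoperative. §6 ties §5 and §7 together, but none of those is affected here; the remaining provisions continue in force under §6. That leaves §1, §2, §5, §6, §7, and §8 in effect.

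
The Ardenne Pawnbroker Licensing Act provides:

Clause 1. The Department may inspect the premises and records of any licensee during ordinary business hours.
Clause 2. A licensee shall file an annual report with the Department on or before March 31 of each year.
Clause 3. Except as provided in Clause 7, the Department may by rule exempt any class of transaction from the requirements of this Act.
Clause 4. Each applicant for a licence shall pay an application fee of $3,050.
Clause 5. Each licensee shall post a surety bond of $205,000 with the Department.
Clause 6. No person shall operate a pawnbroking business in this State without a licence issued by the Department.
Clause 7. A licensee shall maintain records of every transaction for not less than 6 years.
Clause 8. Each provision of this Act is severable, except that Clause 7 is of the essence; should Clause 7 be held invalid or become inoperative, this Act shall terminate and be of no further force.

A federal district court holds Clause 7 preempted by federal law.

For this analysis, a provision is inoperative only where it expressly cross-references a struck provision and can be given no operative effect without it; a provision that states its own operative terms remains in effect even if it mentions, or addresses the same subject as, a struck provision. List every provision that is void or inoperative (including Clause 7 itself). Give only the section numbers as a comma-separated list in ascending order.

Clause 7 is struck. Nothing else in the Act is defined by reference to Clause 7. Clause 8 makes Clause 7 an essential term, and Clause 7 is the provision held invalid; under Clause 8, the entire Act is therefore void. No provision of the Act survives.

1, 2, 3, 4, 5, 6, 7, 8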